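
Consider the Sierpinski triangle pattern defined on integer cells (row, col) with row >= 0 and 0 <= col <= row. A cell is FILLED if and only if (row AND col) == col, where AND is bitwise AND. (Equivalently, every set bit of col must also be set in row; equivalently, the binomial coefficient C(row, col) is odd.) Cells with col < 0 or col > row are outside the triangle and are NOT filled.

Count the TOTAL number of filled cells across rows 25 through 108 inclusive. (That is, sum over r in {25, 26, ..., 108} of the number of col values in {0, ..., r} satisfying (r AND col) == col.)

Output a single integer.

r25=11001 pc3: +8 =8
r26=11010 pc3: +8 =16
r27=11011 pc4: +16 =32
r28=11100 pc3: +8 =40
r29=11101 pc4: +16 =56
r30=11110 pc4: +16 =72
r31=11111 pc5: +32 =104
r32=100000 pc1: +2 =106
r33=100001 pc2: +4 =110
r34=100010 pc2: +4 =114
r35=100011 pc3: +8 =122
r36=100100 pc2: +4 =126
r37=100101 pc3: +8 =134
r38=100110 pc3: +8 =142
r39=100111 pc4: +16 =158
r40=101000 pc2: +4 =162
r41=101001 pc3: +8 =170
r42=101010 pc3: +8 =178
r43=101011 pc4: +16 =194
r44=101100 pc3: +8 =202
r45=101101 pc4: +16 =218
r46=101110 pc4: +16 =234
r47=101111 pc5: +32 =266
r48=110000 pc2: +4 =270
r49=110001 pc3: +8 =278
r50=110010 pc3: +8 =286
r51=110011 pc4: +16 =302
r52=110100 pc3: +8 =310
r53=110101 pc4: +16 =326
r54=110110 pc4: +16 =342
r55=110111 pc5: +32 =374
r56=111000 pc3: +8 =382
r57=111001 pc4: +16 =398
r58=111010 pc4: +16 =414
r59=111011 pc5: +32 =446
r60=111100 pc4: +16 =462
r61=111101 pc5: +32 =494
r62=111110 pc5: +32 =526
r63=111111 pc6: +64 =590
r64=1000000 pc1: +2 =592
r65=1000001 pc2: +4 =596
r66=1000010 pc2: +4 =600
r67=1000011 pc3: +8 =608
r68=1000100 pc2: +4 =612
r69=1000101 pc3: +8 =620
r70=1000110 pc3: +8 =628
r71=1000111 pc4: +16 =644
r72=1001000 pc2: +4 =648
r73=1001001 pc3: +8 =656
r74=1001010 pc3: +8 =664
r75=1001011 pc4: +16 =680
r76=1001100 pc3: +8 =688
r77=1001101 pc4: +16 =704
r78=1001110 pc4: +16 =720
r79=1001111 pc5: +32 =752
r80=1010000 pc2: +4 =756
r81=1010001 pc3: +8 =764
r82=1010010 pc3: +8 =772
r83=1010011 pc4: +16 =788
r84=1010100 pc3: +8 =796
r85=1010101 pc4: +16 =812
r86=1010110 pc4: +16 =828
r87=1010111 pc5: +32 =860
r88=1011000 pc3: +8 =868
r89=1011001 pc4: +16 =884
r90=1011010 pc4: +16 =900
r91=1011011 pc5: +32 =932
r92=1011100 pc4: +16 =948
r93=1011101 pc5: +32 =980
r94=1011110 pc5: +32 =1012
r95=1011111 pc6: +64 =1076
r96=1100000 pc2: +4 =1080
r97=1100001 pc3: +8 =1088
r98=1100010 pc3: +8 =1096
r99=1100011 pc4: +16 =1112
r100=1100100 pc3: +8 =1120
r101=1100101 pc4: +16 =1136
r102=1100110 pc4: +16 =1152
r103=1100111 pc5: +32 =1184
r104=1101000 pc3: +8 =1192
r105=1101001 pc4: +16 =1208
r106=1101010 pc4: +16 =1224
r107=1101011 pc5: +32 =1256
r108=1101100 pc4: +16 =1272

Answer: 1272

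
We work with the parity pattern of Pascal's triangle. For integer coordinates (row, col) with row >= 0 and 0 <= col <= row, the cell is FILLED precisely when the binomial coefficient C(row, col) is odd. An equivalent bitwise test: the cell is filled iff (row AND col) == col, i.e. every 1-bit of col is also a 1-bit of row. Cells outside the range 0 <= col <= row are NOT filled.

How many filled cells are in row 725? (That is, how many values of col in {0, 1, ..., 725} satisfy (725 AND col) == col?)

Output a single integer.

725 in binary = 1011010101
popcount(725) = number of 1-bits in 1011010101 = 6
A col c satisfies (725 AND c) == c iff every set bit of c is also set in 725; each of the 6 set bits of 725 can independently be on or off in c.
count = 2^6 = 64

Answer: 64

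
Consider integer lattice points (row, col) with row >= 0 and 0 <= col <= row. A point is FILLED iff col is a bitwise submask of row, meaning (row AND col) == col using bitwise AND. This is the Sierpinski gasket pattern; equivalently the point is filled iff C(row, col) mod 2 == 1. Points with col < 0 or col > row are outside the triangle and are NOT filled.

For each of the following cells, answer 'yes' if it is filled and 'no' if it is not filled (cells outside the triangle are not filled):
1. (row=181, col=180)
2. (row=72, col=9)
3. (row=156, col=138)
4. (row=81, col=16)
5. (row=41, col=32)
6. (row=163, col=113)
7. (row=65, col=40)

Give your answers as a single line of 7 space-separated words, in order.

Answer: yes no no yes yes no no

Derivation:
(181,180): row=0b10110101, col=0b10110100, row AND col = 0b10110100 = 180; 180 == 180 -> filled
(72,9): row=0b1001000, col=0b1001, row AND col = 0b1000 = 8; 8 != 9 -> empty
(156,138): row=0b10011100, col=0b10001010, row AND col = 0b10001000 = 136; 136 != 138 -> empty
(81,16): row=0b1010001, col=0b10000, row AND col = 0b10000 = 16; 16 == 16 -> filled
(41,32): row=0b101001, col=0b100000, row AND col = 0b100000 = 32; 32 == 32 -> filled
(163,113): row=0b10100011, col=0b1110001, row AND col = 0b100001 = 33; 33 != 113 -> empty
(65,40): row=0b1000001, col=0b101000, row AND col = 0b0 = 0; 0 != 40 -> empty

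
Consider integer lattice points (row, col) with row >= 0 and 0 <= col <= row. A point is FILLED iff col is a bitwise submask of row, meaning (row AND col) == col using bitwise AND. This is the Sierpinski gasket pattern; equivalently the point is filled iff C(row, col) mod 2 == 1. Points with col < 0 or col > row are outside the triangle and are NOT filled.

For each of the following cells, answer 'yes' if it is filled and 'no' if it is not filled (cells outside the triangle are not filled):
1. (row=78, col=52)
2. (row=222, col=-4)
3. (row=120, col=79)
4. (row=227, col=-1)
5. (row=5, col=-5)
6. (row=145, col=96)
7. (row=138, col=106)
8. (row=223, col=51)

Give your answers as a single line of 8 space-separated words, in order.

(78,52): row=0b1001110, col=0b110100, row AND col = 0b100 = 4; 4 != 52 -> empty
(222,-4): col outside [0, 222] -> not filled
(120,79): row=0b1111000, col=0b1001111, row AND col = 0b1001000 = 72; 72 != 79 -> empty
(227,-1): col outside [0, 227] -> not filled
(5,-5): col outside [0, 5] -> not filled
(145,96): row=0b10010001, col=0b1100000, row AND col = 0b0 = 0; 0 != 96 -> empty
(138,106): row=0b10001010, col=0b1101010, row AND col = 0b1010 = 10; 10 != 106 -> empty
(223,51): row=0b11011111, col=0b110011, row AND col = 0b10011 = 19; 19 != 51 -> empty

Answer: no no no no no no no no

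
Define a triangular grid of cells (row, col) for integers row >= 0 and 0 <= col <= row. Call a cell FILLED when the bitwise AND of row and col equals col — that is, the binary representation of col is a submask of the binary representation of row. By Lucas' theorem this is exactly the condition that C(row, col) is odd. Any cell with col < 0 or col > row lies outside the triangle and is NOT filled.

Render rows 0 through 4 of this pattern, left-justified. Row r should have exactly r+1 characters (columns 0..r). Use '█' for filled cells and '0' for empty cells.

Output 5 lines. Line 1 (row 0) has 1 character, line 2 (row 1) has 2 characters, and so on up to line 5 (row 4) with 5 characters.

Answer: █
██
█0█
████
█000█

Derivation:
r0=0: █
r1=1: ██
r2=10: █0█
r3=11: ████
r4=100: █000█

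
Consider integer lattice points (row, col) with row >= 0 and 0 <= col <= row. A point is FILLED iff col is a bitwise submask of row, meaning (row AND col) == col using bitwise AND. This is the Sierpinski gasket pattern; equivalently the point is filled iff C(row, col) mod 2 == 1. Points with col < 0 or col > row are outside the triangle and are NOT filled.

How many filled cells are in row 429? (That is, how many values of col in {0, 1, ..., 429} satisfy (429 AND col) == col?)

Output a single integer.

Answer: 64

Derivation:
429 in binary = 110101101
popcount(429) = number of 1-bits in 110101101 = 6
A col c satisfies (429 AND c) == c iff every set bit of c is also set in 429; each of the 6 set bits of 429 can independently be on or off in c.
count = 2^6 = 64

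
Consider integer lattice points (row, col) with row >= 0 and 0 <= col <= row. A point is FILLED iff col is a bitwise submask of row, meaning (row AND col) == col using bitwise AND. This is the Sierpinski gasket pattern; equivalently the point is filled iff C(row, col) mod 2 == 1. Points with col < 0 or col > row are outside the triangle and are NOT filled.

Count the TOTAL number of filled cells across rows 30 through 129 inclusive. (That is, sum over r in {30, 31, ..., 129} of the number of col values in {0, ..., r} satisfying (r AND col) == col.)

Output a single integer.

Answer: 1998

Derivation:
r30=11110 pc4: +16 =16
r31=11111 pc5: +32 =48
r32=100000 pc1: +2 =50
r33=100001 pc2: +4 =54
r34=100010 pc2: +4 =58
r35=100011 pc3: +8 =66
r36=100100 pc2: +4 =70
r37=100101 pc3: +8 =78
r38=100110 pc3: +8 =86
r39=100111 pc4: +16 =102
r40=101000 pc2: +4 =106
r41=101001 pc3: +8 =114
r42=101010 pc3: +8 =122
r43=101011 pc4: +16 =138
r44=101100 pc3: +8 =146
r45=101101 pc4: +16 =162
r46=101110 pc4: +16 =178
r47=101111 pc5: +32 =210
r48=110000 pc2: +4 =214
r49=110001 pc3: +8 =222
r50=110010 pc3: +8 =230
r51=110011 pc4: +16 =246
r52=110100 pc3: +8 =254
r53=110101 pc4: +16 =270
r54=110110 pc4: +16 =286
r55=110111 pc5: +32 =318
r56=111000 pc3: +8 =326
r57=111001 pc4: +16 =342
r58=111010 pc4: +16 =358
r59=111011 pc5: +32 =390
r60=111100 pc4: +16 =406
r61=111101 pc5: +32 =438
r62=111110 pc5: +32 =470
r63=111111 pc6: +64 =534
r64=1000000 pc1: +2 =536
r65=1000001 pc2: +4 =540
r66=1000010 pc2: +4 =544
r67=1000011 pc3: +8 =552
r68=1000100 pc2: +4 =556
r69=1000101 pc3: +8 =564
r70=1000110 pc3: +8 =572
r71=1000111 pc4: +16 =588
r72=1001000 pc2: +4 =592
r73=1001001 pc3: +8 =600
r74=1001010 pc3: +8 =608
r75=1001011 pc4: +16 =624
r76=1001100 pc3: +8 =632
r77=1001101 pc4: +16 =648
r78=1001110 pc4: +16 =664
r79=1001111 pc5: +32 =696
r80=1010000 pc2: +4 =700
r81=1010001 pc3: +8 =708
r82=1010010 pc3: +8 =716
r83=1010011 pc4: +16 =732
r84=1010100 pc3: +8 =740
r85=1010101 pc4: +16 =756
r86=1010110 pc4: +16 =772
r87=1010111 pc5: +32 =804
r88=1011000 pc3: +8 =812
r89=1011001 pc4: +16 =828
r90=1011010 pc4: +16 =844
r91=1011011 pc5: +32 =876
r92=1011100 pc4: +16 =892
r93=1011101 pc5: +32 =924
r94=1011110 pc5: +32 =956
r95=1011111 pc6: +64 =1020
r96=1100000 pc2: +4 =1024
r97=1100001 pc3: +8 =1032
r98=1100010 pc3: +8 =1040
r99=1100011 pc4: +16 =1056
r100=1100100 pc3: +8 =1064
r101=1100101 pc4: +16 =1080
r102=1100110 pc4: +16 =1096
r103=1100111 pc5: +32 =1128
r104=1101000 pc3: +8 =1136
r105=1101001 pc4: +16 =1152
r106=1101010 pc4: +16 =1168
r107=1101011 pc5: +32 =1200
r108=1101100 pc4: +16 =1216
r109=1101101 pc5: +32 =1248
r110=1101110 pc5: +32 =1280
r111=1101111 pc6: +64 =1344
r112=1110000 pc3: +8 =1352
r113=1110001 pc4: +16 =1368
r114=1110010 pc4: +16 =1384
r115=1110011 pc5: +32 =1416
r116=1110100 pc4: +16 =1432
r117=1110101 pc5: +32 =1464
r118=1110110 pc5: +32 =1496
r119=1110111 pc6: +64 =1560
r120=1111000 pc4: +16 =1576
r121=1111001 pc5: +32 =1608
r122=1111010 pc5: +32 =1640
r123=1111011 pc6: +64 =1704
r124=1111100 pc5: +32 =1736
r125=1111101 pc6: +64 =1800
r126=1111110 pc6: +64 =1864
r127=1111111 pc7: +128 =1992
r128=10000000 pc1: +2 =1994
r129=10000001 pc2: +4 =1998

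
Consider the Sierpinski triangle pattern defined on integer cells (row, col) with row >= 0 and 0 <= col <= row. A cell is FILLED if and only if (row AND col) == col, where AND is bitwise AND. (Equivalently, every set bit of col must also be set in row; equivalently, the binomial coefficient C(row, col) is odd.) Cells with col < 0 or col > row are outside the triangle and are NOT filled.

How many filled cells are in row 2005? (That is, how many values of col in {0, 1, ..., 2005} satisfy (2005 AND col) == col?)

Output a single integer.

Answer: 256

Derivation:
2005 in binary = 11111010101
popcount(2005) = number of 1-bits in 11111010101 = 8
A col c satisfies (2005 AND c) == c iff every set bit of c is also set in 2005; each of the 8 set bits of 2005 can independently be on or off in c.
count = 2^8 = 256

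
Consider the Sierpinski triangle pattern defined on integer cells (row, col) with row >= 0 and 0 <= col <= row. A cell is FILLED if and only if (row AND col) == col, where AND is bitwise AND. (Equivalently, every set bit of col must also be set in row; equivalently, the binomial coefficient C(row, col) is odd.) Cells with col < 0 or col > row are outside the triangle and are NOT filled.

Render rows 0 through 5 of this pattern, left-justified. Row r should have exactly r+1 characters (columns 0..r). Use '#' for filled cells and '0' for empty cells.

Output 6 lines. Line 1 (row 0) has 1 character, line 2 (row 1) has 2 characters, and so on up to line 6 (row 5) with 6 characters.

r0=0: #
r1=1: ##
r2=10: #0#
r3=11: ####
r4=100: #000#
r5=101: ##00##

Answer: #
##
#0#
####
#000#
##00##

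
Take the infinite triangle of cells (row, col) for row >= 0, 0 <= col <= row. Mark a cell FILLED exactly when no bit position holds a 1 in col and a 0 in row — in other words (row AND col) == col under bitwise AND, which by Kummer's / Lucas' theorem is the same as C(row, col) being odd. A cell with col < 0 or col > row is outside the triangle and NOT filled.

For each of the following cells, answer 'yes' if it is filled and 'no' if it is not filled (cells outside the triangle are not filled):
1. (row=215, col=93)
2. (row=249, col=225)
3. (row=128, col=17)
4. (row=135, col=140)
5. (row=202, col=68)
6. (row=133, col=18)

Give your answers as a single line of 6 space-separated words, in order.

(215,93): row=0b11010111, col=0b1011101, row AND col = 0b1010101 = 85; 85 != 93 -> empty
(249,225): row=0b11111001, col=0b11100001, row AND col = 0b11100001 = 225; 225 == 225 -> filled
(128,17): row=0b10000000, col=0b10001, row AND col = 0b0 = 0; 0 != 17 -> empty
(135,140): col outside [0, 135] -> not filled
(202,68): row=0b11001010, col=0b1000100, row AND col = 0b1000000 = 64; 64 != 68 -> empty
(133,18): row=0b10000101, col=0b10010, row AND col = 0b0 = 0; 0 != 18 -> empty

Answer: no yes no no no no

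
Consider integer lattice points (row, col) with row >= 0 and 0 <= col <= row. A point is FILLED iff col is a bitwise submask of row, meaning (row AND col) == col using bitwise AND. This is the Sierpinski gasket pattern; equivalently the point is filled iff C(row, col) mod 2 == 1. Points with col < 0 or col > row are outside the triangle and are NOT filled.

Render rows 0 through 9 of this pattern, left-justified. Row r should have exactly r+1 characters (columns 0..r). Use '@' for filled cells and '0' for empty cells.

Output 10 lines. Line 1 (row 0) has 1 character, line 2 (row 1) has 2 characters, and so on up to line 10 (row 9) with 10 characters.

Answer: @
@@
@0@
@@@@
@000@
@@00@@
@0@0@0@
@@@@@@@@
@0000000@
@@000000@@

Derivation:
r0=0: @
r1=1: @@
r2=10: @0@
r3=11: @@@@
r4=100: @000@
r5=101: @@00@@
r6=110: @0@0@0@
r7=111: @@@@@@@@
r8=1000: @0000000@
r9=1001: @@000000@@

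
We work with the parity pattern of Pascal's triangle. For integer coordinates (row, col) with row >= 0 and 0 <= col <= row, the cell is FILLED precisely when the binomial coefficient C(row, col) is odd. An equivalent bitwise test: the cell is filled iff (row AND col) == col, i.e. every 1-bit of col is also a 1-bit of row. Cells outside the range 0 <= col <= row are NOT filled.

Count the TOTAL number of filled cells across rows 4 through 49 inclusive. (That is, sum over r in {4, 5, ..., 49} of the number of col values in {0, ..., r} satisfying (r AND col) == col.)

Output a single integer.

r4=100 pc1: +2 =2
r5=101 pc2: +4 =6
r6=110 pc2: +4 =10
r7=111 pc3: +8 =18
r8=1000 pc1: +2 =20
r9=1001 pc2: +4 =24
r10=1010 pc2: +4 =28
r11=1011 pc3: +8 =36
r12=1100 pc2: +4 =40
r13=1101 pc3: +8 =48
r14=1110 pc3: +8 =56
r15=1111 pc4: +16 =72
r16=10000 pc1: +2 =74
r17=10001 pc2: +4 =78
r18=10010 pc2: +4 =82
r19=10011 pc3: +8 =90
r20=10100 pc2: +4 =94
r21=10101 pc3: +8 =102
r22=10110 pc3: +8 =110
r23=10111 pc4: +16 =126
r24=11000 pc2: +4 =130
r25=11001 pc3: +8 =138
r26=11010 pc3: +8 =146
r27=11011 pc4: +16 =162
r28=11100 pc3: +8 =170
r29=11101 pc4: +16 =186
r30=11110 pc4: +16 =202
r31=11111 pc5: +32 =234
r32=100000 pc1: +2 =236
r33=100001 pc2: +4 =240
r34=100010 pc2: +4 =244
r35=100011 pc3: +8 =252
r36=100100 pc2: +4 =256
r37=100101 pc3: +8 =264
r38=100110 pc3: +8 =272
r39=100111 pc4: +16 =288
r40=101000 pc2: +4 =292
r41=101001 pc3: +8 =300
r42=101010 pc3: +8 =308
r43=101011 pc4: +16 =324
r44=101100 pc3: +8 =332
r45=101101 pc4: +16 =348
r46=101110 pc4: +16 =364
r47=101111 pc5: +32 =396
r48=110000 pc2: +4 =400
r49=110001 pc3: +8 =408

Answer: 408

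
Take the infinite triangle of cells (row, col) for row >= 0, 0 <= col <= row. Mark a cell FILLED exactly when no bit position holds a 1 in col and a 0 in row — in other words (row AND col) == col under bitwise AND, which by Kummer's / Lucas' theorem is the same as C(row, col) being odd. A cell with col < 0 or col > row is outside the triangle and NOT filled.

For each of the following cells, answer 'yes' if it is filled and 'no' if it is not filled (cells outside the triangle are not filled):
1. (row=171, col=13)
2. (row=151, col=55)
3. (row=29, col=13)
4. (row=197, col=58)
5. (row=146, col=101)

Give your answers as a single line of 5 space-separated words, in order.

(171,13): row=0b10101011, col=0b1101, row AND col = 0b1001 = 9; 9 != 13 -> empty
(151,55): row=0b10010111, col=0b110111, row AND col = 0b10111 = 23; 23 != 55 -> empty
(29,13): row=0b11101, col=0b1101, row AND col = 0b1101 = 13; 13 == 13 -> filled
(197,58): row=0b11000101, col=0b111010, row AND col = 0b0 = 0; 0 != 58 -> empty
(146,101): row=0b10010010, col=0b1100101, row AND col = 0b0 = 0; 0 != 101 -> empty

Answer: no no yes no no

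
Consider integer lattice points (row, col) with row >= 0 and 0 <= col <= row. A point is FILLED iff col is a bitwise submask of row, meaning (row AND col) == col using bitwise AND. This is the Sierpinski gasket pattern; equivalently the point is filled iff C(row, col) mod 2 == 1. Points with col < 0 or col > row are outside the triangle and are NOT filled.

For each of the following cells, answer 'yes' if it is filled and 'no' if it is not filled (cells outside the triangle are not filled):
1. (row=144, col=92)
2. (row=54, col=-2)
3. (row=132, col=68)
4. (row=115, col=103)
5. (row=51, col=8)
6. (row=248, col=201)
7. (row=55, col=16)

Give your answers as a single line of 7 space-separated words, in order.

(144,92): row=0b10010000, col=0b1011100, row AND col = 0b10000 = 16; 16 != 92 -> empty
(54,-2): col outside [0, 54] -> not filled
(132,68): row=0b10000100, col=0b1000100, row AND col = 0b100 = 4; 4 != 68 -> empty
(115,103): row=0b1110011, col=0b1100111, row AND col = 0b1100011 = 99; 99 != 103 -> empty
(51,8): row=0b110011, col=0b1000, row AND col = 0b0 = 0; 0 != 8 -> empty
(248,201): row=0b11111000, col=0b11001001, row AND col = 0b11001000 = 200; 200 != 201 -> empty
(55,16): row=0b110111, col=0b10000, row AND col = 0b10000 = 16; 16 == 16 -> filled

Answer: no no no no no no yes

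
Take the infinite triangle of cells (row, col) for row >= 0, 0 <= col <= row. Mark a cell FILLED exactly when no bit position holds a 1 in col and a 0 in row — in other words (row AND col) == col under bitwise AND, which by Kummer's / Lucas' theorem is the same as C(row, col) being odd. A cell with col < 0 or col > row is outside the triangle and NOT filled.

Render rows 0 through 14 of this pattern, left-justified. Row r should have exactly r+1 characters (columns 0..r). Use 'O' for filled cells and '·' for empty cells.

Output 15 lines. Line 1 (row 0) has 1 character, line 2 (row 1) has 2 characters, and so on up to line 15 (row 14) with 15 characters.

r0=0: O
r1=1: OO
r2=10: O·O
r3=11: OOOO
r4=100: O···O
r5=101: OO··OO
r6=110: O·O·O·O
r7=111: OOOOOOOO
r8=1000: O·······O
r9=1001: OO······OO
r10=1010: O·O·····O·O
r11=1011: OOOO····OOOO
r12=1100: O···O···O···O
r13=1101: OO··OO··OO··OO
r14=1110: O·O·O·O·O·O·O·O

Answer: O
OO
O·O
OOOO
O···O
OO··OO
O·O·O·O
OOOOOOOO
O·······O
OO······OO
O·O·····O·O
OOOO····OOOO
O···O···O···O
OO··OO··OO··OO
O·O·O·O·O·O·O·O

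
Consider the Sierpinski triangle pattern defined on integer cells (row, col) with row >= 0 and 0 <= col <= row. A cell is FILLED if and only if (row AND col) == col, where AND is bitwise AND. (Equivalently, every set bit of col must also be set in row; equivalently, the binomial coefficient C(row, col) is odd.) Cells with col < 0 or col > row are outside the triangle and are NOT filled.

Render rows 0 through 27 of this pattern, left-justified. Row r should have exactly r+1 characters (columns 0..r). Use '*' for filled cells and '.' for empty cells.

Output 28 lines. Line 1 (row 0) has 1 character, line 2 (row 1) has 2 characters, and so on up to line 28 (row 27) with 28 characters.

r0=0: *
r1=1: **
r2=10: *.*
r3=11: ****
r4=100: *...*
r5=101: **..**
r6=110: *.*.*.*
r7=111: ********
r8=1000: *.......*
r9=1001: **......**
r10=1010: *.*.....*.*
r11=1011: ****....****
r12=1100: *...*...*...*
r13=1101: **..**..**..**
r14=1110: *.*.*.*.*.*.*.*
r15=1111: ****************
r16=10000: *...............*
r17=10001: **..............**
r18=10010: *.*.............*.*
r19=10011: ****............****
r20=10100: *...*...........*...*
r21=10101: **..**..........**..**
r22=10110: *.*.*.*.........*.*.*.*
r23=10111: ********........********
r24=11000: *.......*.......*.......*
r25=11001: **......**......**......**
r26=11010: *.*.....*.*.....*.*.....*.*
r27=11011: ****....****....****....****

Answer: *
**
*.*
****
*...*
**..**
*.*.*.*
********
*.......*
**......**
*.*.....*.*
****....****
*...*...*...*
**..**..**..**
*.*.*.*.*.*.*.*
****************
*...............*
**..............**
*.*.............*.*
****............****
*...*...........*...*
**..**..........**..**
*.*.*.*.........*.*.*.*
********........********
*.......*.......*.......*
**......**......**......**
*.*.....*.*.....*.*.....*.*
****....****....****....****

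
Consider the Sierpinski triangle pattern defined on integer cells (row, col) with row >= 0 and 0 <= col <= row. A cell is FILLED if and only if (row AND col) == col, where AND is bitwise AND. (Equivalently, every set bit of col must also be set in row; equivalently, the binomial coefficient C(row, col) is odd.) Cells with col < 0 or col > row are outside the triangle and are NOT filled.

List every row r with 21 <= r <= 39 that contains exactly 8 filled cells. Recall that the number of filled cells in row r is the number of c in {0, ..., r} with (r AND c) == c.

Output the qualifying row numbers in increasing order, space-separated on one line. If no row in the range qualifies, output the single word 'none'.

Row r has 2^popcount(r) filled cells, so we need popcount(r) = log2(8) = 3.
Scan r = 21..39 and keep those with exactly 3 one-bits:
r=21=10101 popcount=3 -> KEEP
r=22=10110 popcount=3 -> KEEP
r=23=10111 popcount=4 -> skip
r=24=11000 popcount=2 -> skip
r=25=11001 popcount=3 -> KEEP
r=26=11010 popcount=3 -> KEEP
r=27=11011 popcount=4 -> skip
r=28=11100 popcount=3 -> KEEP
r=29=11101 popcount=4 -> skip
r=30=11110 popcount=4 -> skip
r=31=11111 popcount=5 -> skip
r=32=100000 popcount=1 -> skip
r=33=100001 popcount=2 -> skip
r=34=100010 popcount=2 -> skip
r=35=100011 popcount=3 -> KEEP
r=36=100100 popcount=2 -> skip
r=37=100101 popcount=3 -> KEEP
r=38=100110 popcount=3 -> KEEP
r=39=100111 popcount=4 -> skip
Kept rows: 21 22 25 26 28 35 37 38

Answer: 21 22 25 26 28 35 37 38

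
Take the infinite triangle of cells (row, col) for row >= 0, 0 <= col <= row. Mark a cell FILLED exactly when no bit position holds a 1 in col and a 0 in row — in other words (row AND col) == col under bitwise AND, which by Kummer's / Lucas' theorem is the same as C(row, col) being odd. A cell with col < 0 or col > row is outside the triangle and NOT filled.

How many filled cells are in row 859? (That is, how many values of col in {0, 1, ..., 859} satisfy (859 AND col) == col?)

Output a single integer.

Answer: 128

Derivation:
859 in binary = 1101011011
popcount(859) = number of 1-bits in 1101011011 = 7
A col c satisfies (859 AND c) == c iff every set bit of c is also set in 859; each of the 7 set bits of 859 can independently be on or off in c.
count = 2^7 = 128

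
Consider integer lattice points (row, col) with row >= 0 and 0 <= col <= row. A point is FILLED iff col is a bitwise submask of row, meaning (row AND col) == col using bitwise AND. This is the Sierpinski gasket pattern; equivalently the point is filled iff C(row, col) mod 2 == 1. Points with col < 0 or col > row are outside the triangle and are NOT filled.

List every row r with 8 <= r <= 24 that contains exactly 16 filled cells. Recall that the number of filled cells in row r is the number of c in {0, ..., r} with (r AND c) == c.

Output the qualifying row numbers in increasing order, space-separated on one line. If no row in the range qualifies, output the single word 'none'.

Answer: 15 23

Derivation:
Row r has 2^popcount(r) filled cells, so we need popcount(r) = log2(16) = 4.
Scan r = 8..24 and keep those with exactly 4 one-bits:
r=8=1000 popcount=1 -> skip
r=9=1001 popcount=2 -> skip
r=10=1010 popcount=2 -> skip
r=11=1011 popcount=3 -> skip
r=12=1100 popcount=2 -> skip
r=13=1101 popcount=3 -> skip
r=14=1110 popcount=3 -> skip
r=15=1111 popcount=4 -> KEEP
r=16=10000 popcount=1 -> skip
r=17=10001 popcount=2 -> skip
r=18=10010 popcount=2 -> skip
r=19=10011 popcount=3 -> skip
r=20=10100 popcount=2 -> skip
r=21=10101 popcount=3 -> skip
r=22=10110 popcount=3 -> skip
r=23=10111 popcount=4 -> KEEP
r=24=11000 popcount=2 -> skip
Kept rows: 15 23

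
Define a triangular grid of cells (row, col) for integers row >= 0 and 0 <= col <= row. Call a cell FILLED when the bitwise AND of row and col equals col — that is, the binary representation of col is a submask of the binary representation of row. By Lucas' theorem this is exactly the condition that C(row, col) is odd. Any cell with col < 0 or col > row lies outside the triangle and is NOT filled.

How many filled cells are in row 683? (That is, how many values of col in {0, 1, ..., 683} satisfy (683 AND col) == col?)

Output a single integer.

683 in binary = 1010101011
popcount(683) = number of 1-bits in 1010101011 = 6
A col c satisfies (683 AND c) == c iff every set bit of c is also set in 683; each of the 6 set bits of 683 can independently be on or off in c.
count = 2^6 = 64

Answer: 64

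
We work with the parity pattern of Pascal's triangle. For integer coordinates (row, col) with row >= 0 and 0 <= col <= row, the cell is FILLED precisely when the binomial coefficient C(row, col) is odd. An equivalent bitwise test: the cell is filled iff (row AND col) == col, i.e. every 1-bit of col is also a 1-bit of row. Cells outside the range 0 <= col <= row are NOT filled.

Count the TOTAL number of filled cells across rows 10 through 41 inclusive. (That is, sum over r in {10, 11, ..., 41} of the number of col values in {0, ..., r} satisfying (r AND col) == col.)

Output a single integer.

r10=1010 pc2: +4 =4
r11=1011 pc3: +8 =12
r12=1100 pc2: +4 =16
r13=1101 pc3: +8 =24
r14=1110 pc3: +8 =32
r15=1111 pc4: +16 =48
r16=10000 pc1: +2 =50
r17=10001 pc2: +4 =54
r18=10010 pc2: +4 =58
r19=10011 pc3: +8 =66
r20=10100 pc2: +4 =70
r21=10101 pc3: +8 =78
r22=10110 pc3: +8 =86
r23=10111 pc4: +16 =102
r24=11000 pc2: +4 =106
r25=11001 pc3: +8 =114
r26=11010 pc3: +8 =122
r27=11011 pc4: +16 =138
r28=11100 pc3: +8 =146
r29=11101 pc4: +16 =162
r30=11110 pc4: +16 =178
r31=11111 pc5: +32 =210
r32=100000 pc1: +2 =212
r33=100001 pc2: +4 =216
r34=100010 pc2: +4 =220
r35=100011 pc3: +8 =228
r36=100100 pc2: +4 =232
r37=100101 pc3: +8 =240
r38=100110 pc3: +8 =248
r39=100111 pc4: +16 =264
r40=101000 pc2: +4 =268
r41=101001 pc3: +8 =276

Answer: 276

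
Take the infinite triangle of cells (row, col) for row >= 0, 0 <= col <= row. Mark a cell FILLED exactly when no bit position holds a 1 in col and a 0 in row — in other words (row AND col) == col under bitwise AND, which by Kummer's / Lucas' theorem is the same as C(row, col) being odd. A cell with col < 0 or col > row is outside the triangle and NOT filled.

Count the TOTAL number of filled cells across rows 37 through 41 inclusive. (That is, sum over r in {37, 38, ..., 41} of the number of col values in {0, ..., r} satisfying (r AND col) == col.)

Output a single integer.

Answer: 44

Derivation:
r37=100101 pc3: +8 =8
r38=100110 pc3: +8 =16
r39=100111 pc4: +16 =32
r40=101000 pc2: +4 =36
r41=101001 pc3: +8 =44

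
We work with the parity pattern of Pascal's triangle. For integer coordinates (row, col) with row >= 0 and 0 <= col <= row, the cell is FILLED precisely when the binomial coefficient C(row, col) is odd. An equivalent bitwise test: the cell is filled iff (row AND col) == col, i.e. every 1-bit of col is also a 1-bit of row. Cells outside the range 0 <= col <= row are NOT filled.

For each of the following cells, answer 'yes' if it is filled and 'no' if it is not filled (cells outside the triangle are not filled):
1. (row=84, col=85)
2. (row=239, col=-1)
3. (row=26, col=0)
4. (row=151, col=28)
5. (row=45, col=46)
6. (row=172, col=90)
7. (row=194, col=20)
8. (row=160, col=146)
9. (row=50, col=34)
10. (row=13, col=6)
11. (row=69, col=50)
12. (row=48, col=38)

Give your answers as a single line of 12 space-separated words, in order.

(84,85): col outside [0, 84] -> not filled
(239,-1): col outside [0, 239] -> not filled
(26,0): row=0b11010, col=0b0, row AND col = 0b0 = 0; 0 == 0 -> filled
(151,28): row=0b10010111, col=0b11100, row AND col = 0b10100 = 20; 20 != 28 -> empty
(45,46): col outside [0, 45] -> not filled
(172,90): row=0b10101100, col=0b1011010, row AND col = 0b1000 = 8; 8 != 90 -> empty
(194,20): row=0b11000010, col=0b10100, row AND col = 0b0 = 0; 0 != 20 -> empty
(160,146): row=0b10100000, col=0b10010010, row AND col = 0b10000000 = 128; 128 != 146 -> empty
(50,34): row=0b110010, col=0b100010, row AND col = 0b100010 = 34; 34 == 34 -> filled
(13,6): row=0b1101, col=0b110, row AND col = 0b100 = 4; 4 != 6 -> empty
(69,50): row=0b1000101, col=0b110010, row AND col = 0b0 = 0; 0 != 50 -> empty
(48,38): row=0b110000, col=0b100110, row AND col = 0b100000 = 32; 32 != 38 -> empty

Answer: no no yes no no no no no yes no no no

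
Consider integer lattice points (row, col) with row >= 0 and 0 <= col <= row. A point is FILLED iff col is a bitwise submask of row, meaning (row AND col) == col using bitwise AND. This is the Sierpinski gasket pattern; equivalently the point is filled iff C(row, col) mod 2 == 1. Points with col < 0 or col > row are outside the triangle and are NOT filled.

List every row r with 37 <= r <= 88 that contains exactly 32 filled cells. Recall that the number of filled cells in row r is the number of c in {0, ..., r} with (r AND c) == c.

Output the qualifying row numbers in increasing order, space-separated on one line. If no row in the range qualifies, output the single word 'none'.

Row r has 2^popcount(r) filled cells, so we need popcount(r) = log2(32) = 5.
Scan r = 37..88 and keep those with exactly 5 one-bits:
r=37=100101 popcount=3 -> skip
r=38=100110 popcount=3 -> skip
r=39=100111 popcount=4 -> skip
r=40=101000 popcount=2 -> skip
r=41=101001 popcount=3 -> skip
r=42=101010 popcount=3 -> skip
r=43=101011 popcount=4 -> skip
r=44=101100 popcount=3 -> skip
r=45=101101 popcount=4 -> skip
r=46=101110 popcount=4 -> skip
r=47=101111 popcount=5 -> KEEP
r=48=110000 popcount=2 -> skip
r=49=110001 popcount=3 -> skip
r=50=110010 popcount=3 -> skip
r=51=110011 popcount=4 -> skip
r=52=110100 popcount=3 -> skip
r=53=110101 popcount=4 -> skip
r=54=110110 popcount=4 -> skip
r=55=110111 popcount=5 -> KEEP
r=56=111000 popcount=3 -> skip
r=57=111001 popcount=4 -> skip
r=58=111010 popcount=4 -> skip
r=59=111011 popcount=5 -> KEEP
r=60=111100 popcount=4 -> skip
r=61=111101 popcount=5 -> KEEP
r=62=111110 popcount=5 -> KEEP
r=63=111111 popcount=6 -> skip
r=64=1000000 popcount=1 -> skip
r=65=1000001 popcount=2 -> skip
r=66=1000010 popcount=2 -> skip
r=67=1000011 popcount=3 -> skip
r=68=1000100 popcount=2 -> skip
r=69=1000101 popcount=3 -> skip
r=70=1000110 popcount=3 -> skip
r=71=1000111 popcount=4 -> skip
r=72=1001000 popcount=2 -> skip
r=73=1001001 popcount=3 -> skip
r=74=1001010 popcount=3 -> skip
r=75=1001011 popcount=4 -> skip
r=76=1001100 popcount=3 -> skip
r=77=1001101 popcount=4 -> skip
r=78=1001110 popcount=4 -> skip
r=79=1001111 popcount=5 -> KEEP
r=80=1010000 popcount=2 -> skip
r=81=1010001 popcount=3 -> skip
r=82=1010010 popcount=3 -> skip
r=83=1010011 popcount=4 -> skip
r=84=1010100 popcount=3 -> skip
r=85=1010101 popcount=4 -> skip
r=86=1010110 popcount=4 -> skip
r=87=1010111 popcount=5 -> KEEP
r=88=1011000 popcount=3 -> skip
Kept rows: 47 55 59 61 62 79 87

Answer: 47 55 59 61 62 79 87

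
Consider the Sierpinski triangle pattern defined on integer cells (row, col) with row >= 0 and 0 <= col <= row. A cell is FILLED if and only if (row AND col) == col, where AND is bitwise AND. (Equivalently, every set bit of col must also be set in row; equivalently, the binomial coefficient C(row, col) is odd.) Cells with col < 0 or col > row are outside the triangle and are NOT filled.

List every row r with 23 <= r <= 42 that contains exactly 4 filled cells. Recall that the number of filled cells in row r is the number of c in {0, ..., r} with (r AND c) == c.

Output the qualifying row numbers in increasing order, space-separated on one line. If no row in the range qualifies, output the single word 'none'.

Row r has 2^popcount(r) filled cells, so we need popcount(r) = log2(4) = 2.
Scan r = 23..42 and keep those with exactly 2 one-bits:
r=23=10111 popcount=4 -> skip
r=24=11000 popcount=2 -> KEEP
r=25=11001 popcount=3 -> skip
r=26=11010 popcount=3 -> skip
r=27=11011 popcount=4 -> skip
r=28=11100 popcount=3 -> skip
r=29=11101 popcount=4 -> skip
r=30=11110 popcount=4 -> skip
r=31=11111 popcount=5 -> skip
r=32=100000 popcount=1 -> skip
r=33=100001 popcount=2 -> KEEP
r=34=100010 popcount=2 -> KEEP
r=35=100011 popcount=3 -> skip
r=36=100100 popcount=2 -> KEEP
r=37=100101 popcount=3 -> skip
r=38=100110 popcount=3 -> skip
r=39=100111 popcount=4 -> skip
r=40=101000 popcount=2 -> KEEP
r=41=101001 popcount=3 -> skip
r=42=101010 popcount=3 -> skip
Kept rows: 24 33 34 36 40

Answer: 24 33 34 36 40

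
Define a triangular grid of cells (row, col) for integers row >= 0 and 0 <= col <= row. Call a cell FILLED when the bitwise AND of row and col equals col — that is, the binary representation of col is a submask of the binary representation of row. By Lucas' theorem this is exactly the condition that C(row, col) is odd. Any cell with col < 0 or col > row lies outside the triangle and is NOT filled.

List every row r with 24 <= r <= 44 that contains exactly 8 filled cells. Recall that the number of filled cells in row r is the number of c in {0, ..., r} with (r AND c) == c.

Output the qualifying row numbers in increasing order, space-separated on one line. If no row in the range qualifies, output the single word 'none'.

Answer: 25 26 28 35 37 38 41 42 44

Derivation:
Row r has 2^popcount(r) filled cells, so we need popcount(r) = log2(8) = 3.
Scan r = 24..44 and keep those with exactly 3 one-bits:
r=24=11000 popcount=2 -> skip
r=25=11001 popcount=3 -> KEEP
r=26=11010 popcount=3 -> KEEP
r=27=11011 popcount=4 -> skip
r=28=11100 popcount=3 -> KEEP
r=29=11101 popcount=4 -> skip
r=30=11110 popcount=4 -> skip
r=31=11111 popcount=5 -> skip
r=32=100000 popcount=1 -> skip
r=33=100001 popcount=2 -> skip
r=34=100010 popcount=2 -> skip
r=35=100011 popcount=3 -> KEEP
r=36=100100 popcount=2 -> skip
r=37=100101 popcount=3 -> KEEP
r=38=100110 popcount=3 -> KEEP
r=39=100111 popcount=4 -> skip
r=40=101000 popcount=2 -> skip
r=41=101001 popcount=3 -> KEEP
r=42=101010 popcount=3 -> KEEP
r=43=101011 popcount=4 -> skip
r=44=101100 popcount=3 -> KEEP
Kept rows: 25 26 28 35 37 38 41 42 44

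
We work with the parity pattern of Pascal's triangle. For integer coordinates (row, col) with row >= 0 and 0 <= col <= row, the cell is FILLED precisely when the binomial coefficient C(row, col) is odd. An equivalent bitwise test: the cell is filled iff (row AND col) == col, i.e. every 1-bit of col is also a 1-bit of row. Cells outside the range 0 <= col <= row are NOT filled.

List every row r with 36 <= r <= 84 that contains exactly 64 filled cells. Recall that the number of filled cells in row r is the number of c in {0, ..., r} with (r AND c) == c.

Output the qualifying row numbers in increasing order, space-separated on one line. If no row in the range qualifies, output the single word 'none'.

Answer: 63

Derivation:
Row r has 2^popcount(r) filled cells, so we need popcount(r) = log2(64) = 6.
Scan r = 36..84 and keep those with exactly 6 one-bits:
r=36=100100 popcount=2 -> skip
r=37=100101 popcount=3 -> skip
r=38=100110 popcount=3 -> skip
r=39=100111 popcount=4 -> skip
r=40=101000 popcount=2 -> skip
r=41=101001 popcount=3 -> skip
r=42=101010 popcount=3 -> skip
r=43=101011 popcount=4 -> skip
r=44=101100 popcount=3 -> skip
r=45=101101 popcount=4 -> skip
r=46=101110 popcount=4 -> skip
r=47=101111 popcount=5 -> skip
r=48=110000 popcount=2 -> skip
r=49=110001 popcount=3 -> skip
r=50=110010 popcount=3 -> skip
r=51=110011 popcount=4 -> skip
r=52=110100 popcount=3 -> skip
r=53=110101 popcount=4 -> skip
r=54=110110 popcount=4 -> skip
r=55=110111 popcount=5 -> skip
r=56=111000 popcount=3 -> skip
r=57=111001 popcount=4 -> skip
r=58=111010 popcount=4 -> skip
r=59=111011 popcount=5 -> skip
r=60=111100 popcount=4 -> skip
r=61=111101 popcount=5 -> skip
r=62=111110 popcount=5 -> skip
r=63=111111 popcount=6 -> KEEP
r=64=1000000 popcount=1 -> skip
r=65=1000001 popcount=2 -> skip
r=66=1000010 popcount=2 -> skip
r=67=1000011 popcount=3 -> skip
r=68=1000100 popcount=2 -> skip
r=69=1000101 popcount=3 -> skip
r=70=1000110 popcount=3 -> skip
r=71=1000111 popcount=4 -> skip
r=72=1001000 popcount=2 -> skip
r=73=1001001 popcount=3 -> skip
r=74=1001010 popcount=3 -> skip
r=75=1001011 popcount=4 -> skip
r=76=1001100 popcount=3 -> skip
r=77=1001101 popcount=4 -> skip
r=78=1001110 popcount=4 -> skip
r=79=1001111 popcount=5 -> skip
r=80=1010000 popcount=2 -> skip
r=81=1010001 popcount=3 -> skip
r=82=1010010 popcount=3 -> skip
r=83=1010011 popcount=4 -> skip
r=84=1010100 popcount=3 -> skip
Kept rows: 63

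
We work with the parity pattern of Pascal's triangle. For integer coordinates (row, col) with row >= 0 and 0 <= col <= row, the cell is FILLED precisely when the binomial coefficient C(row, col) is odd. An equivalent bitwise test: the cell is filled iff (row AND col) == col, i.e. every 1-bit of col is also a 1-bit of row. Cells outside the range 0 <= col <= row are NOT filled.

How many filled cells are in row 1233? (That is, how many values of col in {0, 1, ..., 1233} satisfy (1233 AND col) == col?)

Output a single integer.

Answer: 32

Derivation:
1233 in binary = 10011010001
popcount(1233) = number of 1-bits in 10011010001 = 5
A col c satisfies (1233 AND c) == c iff every set bit of c is also set in 1233; each of the 5 set bits of 1233 can independently be on or off in c.
count = 2^5 = 32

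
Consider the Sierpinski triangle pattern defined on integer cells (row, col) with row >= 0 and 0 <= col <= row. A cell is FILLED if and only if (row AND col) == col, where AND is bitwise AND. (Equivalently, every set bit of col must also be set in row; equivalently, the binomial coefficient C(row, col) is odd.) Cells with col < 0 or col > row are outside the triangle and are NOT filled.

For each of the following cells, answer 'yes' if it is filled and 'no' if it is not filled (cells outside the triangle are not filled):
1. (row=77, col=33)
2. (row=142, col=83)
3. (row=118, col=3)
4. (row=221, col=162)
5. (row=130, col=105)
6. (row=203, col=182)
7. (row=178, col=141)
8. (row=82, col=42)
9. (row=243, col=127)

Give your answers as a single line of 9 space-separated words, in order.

Answer: no no no no no no no no no

Derivation:
(77,33): row=0b1001101, col=0b100001, row AND col = 0b1 = 1; 1 != 33 -> empty
(142,83): row=0b10001110, col=0b1010011, row AND col = 0b10 = 2; 2 != 83 -> empty
(118,3): row=0b1110110, col=0b11, row AND col = 0b10 = 2; 2 != 3 -> empty
(221,162): row=0b11011101, col=0b10100010, row AND col = 0b10000000 = 128; 128 != 162 -> empty
(130,105): row=0b10000010, col=0b1101001, row AND col = 0b0 = 0; 0 != 105 -> empty
(203,182): row=0b11001011, col=0b10110110, row AND col = 0b10000010 = 130; 130 != 182 -> empty
(178,141): row=0b10110010, col=0b10001101, row AND col = 0b10000000 = 128; 128 != 141 -> empty
(82,42): row=0b1010010, col=0b101010, row AND col = 0b10 = 2; 2 != 42 -> empty
(243,127): row=0b11110011, col=0b1111111, row AND col = 0b1110011 = 115; 115 != 127 -> empty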